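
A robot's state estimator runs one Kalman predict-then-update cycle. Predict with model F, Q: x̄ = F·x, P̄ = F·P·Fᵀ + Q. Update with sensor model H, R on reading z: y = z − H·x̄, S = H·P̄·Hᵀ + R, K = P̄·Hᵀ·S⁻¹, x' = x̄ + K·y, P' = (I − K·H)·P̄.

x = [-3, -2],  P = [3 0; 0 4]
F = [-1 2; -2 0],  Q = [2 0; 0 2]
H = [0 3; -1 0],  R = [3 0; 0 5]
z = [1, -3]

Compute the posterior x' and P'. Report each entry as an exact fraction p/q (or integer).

x' = [166/101, 254/505]
P' = [795/202 3/101; 3/101 164/505]

x̄ = F·x = [-1, 6]
P̄ = F·P·Fᵀ + Q = [21 6; 6 14]
y = z − H·x̄ = [-17, -4]
S = H·P̄·Hᵀ + R = [129 -18; -18 26]
K = P̄·Hᵀ·S⁻¹ = [3/101 -159/202; 164/505 -3/505]
x' = x̄ + K·y = [166/101, 254/505]
P' = (I − K·H)·P̄ = [795/202 3/101; 3/101 164/505]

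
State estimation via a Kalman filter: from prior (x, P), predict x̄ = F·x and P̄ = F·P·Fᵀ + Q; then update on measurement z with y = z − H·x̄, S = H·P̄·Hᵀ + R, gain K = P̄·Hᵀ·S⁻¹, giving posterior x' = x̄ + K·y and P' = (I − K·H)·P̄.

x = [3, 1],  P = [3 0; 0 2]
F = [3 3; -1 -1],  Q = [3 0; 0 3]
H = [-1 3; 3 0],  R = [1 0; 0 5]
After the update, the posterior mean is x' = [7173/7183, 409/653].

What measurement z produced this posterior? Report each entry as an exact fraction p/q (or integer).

x̄ = F·x = [12, -4]
P̄ = F·P·Fᵀ + Q = [48 -15; -15 8]
S = H·P̄·Hᵀ + R = [211 -279; -279 437]
K = P̄·Hᵀ·S⁻¹ = [-465/14366 4437/14366; 204/653 63/653]
x' − x̄ = [-79023/7183, 3021/653] = K·y
y = (KᵀK)⁻¹·Kᵀ·(x' − x̄) = [25, -33]
z = y + H·x̄ = [25, -33] + [-24, 36] = [1, 3]

z = [1, 3]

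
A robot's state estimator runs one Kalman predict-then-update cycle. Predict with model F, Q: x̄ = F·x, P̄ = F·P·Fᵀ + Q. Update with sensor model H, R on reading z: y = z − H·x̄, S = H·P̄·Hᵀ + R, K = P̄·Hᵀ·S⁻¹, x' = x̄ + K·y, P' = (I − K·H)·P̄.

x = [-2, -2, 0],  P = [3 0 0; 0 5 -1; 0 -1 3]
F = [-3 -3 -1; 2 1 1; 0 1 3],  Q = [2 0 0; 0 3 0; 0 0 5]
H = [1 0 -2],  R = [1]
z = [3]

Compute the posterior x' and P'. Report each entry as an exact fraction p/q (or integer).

x̄ = F·x = [12, -6, -2]
P̄ = F·P·Fᵀ + Q = [71 -32 -14; -32 21 10; -14 10 31]
y = z − H·x̄ = [-13]
S = H·P̄·Hᵀ + R = [252]
K = P̄·Hᵀ·S⁻¹ = [11/28; -13/63; -19/63]
x' = x̄ + K·y = [193/28, -209/63, 121/63]
P' = (I − K·H)·P̄ = [899/28 -81/7 111/7; -81/7 647/63 -358/63; 111/7 -358/63 509/63]

x' = [193/28, -209/63, 121/63]
P' = [899/28 -81/7 111/7; -81/7 647/63 -358/63; 111/7 -358/63 509/63]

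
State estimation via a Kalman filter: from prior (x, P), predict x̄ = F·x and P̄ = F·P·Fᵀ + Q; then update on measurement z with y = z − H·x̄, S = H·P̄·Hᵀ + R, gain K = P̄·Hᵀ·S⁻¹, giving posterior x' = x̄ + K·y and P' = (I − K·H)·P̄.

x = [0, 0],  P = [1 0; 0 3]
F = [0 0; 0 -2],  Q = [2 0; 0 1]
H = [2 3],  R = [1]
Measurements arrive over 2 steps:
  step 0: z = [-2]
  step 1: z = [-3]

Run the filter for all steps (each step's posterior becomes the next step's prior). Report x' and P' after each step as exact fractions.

step 0: x̄ = F·x = [0, 0]
step 0: P̄ = F·P·Fᵀ + Q = [2 0; 0 13]
step 0: y = z − H·x̄ = [-2]
step 0: S = H·P̄·Hᵀ + R = [126]
step 0: K = P̄·Hᵀ·S⁻¹ = [2/63; 13/42]
step 0: x' = x̄ + K·y = [-4/63, -13/21]
step 0: P' = (I − K·H)·P̄ = [118/63 -26/21; -26/21 13/14]
step 1: x̄ = F·x = [0, 26/21]
step 1: P̄ = F·P·Fᵀ + Q = [2 0; 0 33/7]
step 1: y = z − H·x̄ = [-47/7]
step 1: S = H·P̄·Hᵀ + R = [360/7]
step 1: K = P̄·Hᵀ·S⁻¹ = [7/90; 11/40]
step 1: x' = x̄ + K·y = [-47/90, -73/120]
step 1: P' = (I − K·H)·P̄ = [76/45 -11/10; -11/10 33/40]

step 0: x' = [-4/63, -13/21], P' = [118/63 -26/21; -26/21 13/14]
step 1: x' = [-47/90, -73/120], P' = [76/45 -11/10; -11/10 33/40]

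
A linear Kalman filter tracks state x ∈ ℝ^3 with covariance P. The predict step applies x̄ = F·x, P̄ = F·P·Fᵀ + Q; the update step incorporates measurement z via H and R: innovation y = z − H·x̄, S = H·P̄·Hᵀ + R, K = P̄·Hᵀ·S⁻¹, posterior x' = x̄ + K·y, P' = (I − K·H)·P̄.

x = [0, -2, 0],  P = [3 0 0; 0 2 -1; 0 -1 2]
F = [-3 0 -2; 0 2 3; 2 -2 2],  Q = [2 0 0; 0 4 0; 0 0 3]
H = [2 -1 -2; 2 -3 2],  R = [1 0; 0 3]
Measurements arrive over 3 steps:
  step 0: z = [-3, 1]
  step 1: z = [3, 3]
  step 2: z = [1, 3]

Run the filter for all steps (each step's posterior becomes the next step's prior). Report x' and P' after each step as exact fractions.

step 0: x' = [-18184/46217, 2184/46217, 50516/46217], P' = [193629/46217 189936/46217 93522/46217; 189936/46217 593078/138651 91734/46217; 93522/46217 91734/46217 53727/46217]
step 1: x' = [561905584/260879101, 1198485822/1826153707, 609940832/1826153707], P' = [58481921/37268443 381935744/260879101 191562226/260879101; 381935744/260879101 2934560581/1826153707 1250555350/1826153707; 191562226/260879101 1250555350/1826153707 956246729/1826153707]
step 2: x' = [-1681307666836/1896912027419, -3621735733640/1896912027419, -658487703548/1896912027419], P' = [710206868027547/457155798607979 663249815731224/457155798607979 331952693917602/457155798607979; 663249815731224/457155798607979 729520360266541/457155798607979 309896428099914/457155798607979; 331952693917602/457155798607979 309896428099914/457155798607979 237437508888189/457155798607979]

step 0: x̄ = F·x = [0, -4, 4]
step 0: P̄ = F·P·Fᵀ + Q = [37 -8 -30; -8 18 6; -30 6 39]
step 0: y = z − H·x̄ = [1, -19]
step 0: S = H·P̄·Hᵀ + R = [619 134; 134 253]
step 0: K = P̄·Hᵀ·S⁻¹ = [10278/46217 1498/46217; -3866/138651 -29738/138651; -12144/46217 6432/46217]
step 0: x' = x̄ + K·y = [-18184/46217, 2184/46217, 50516/46217]
step 0: P' = (I − K·H)·P̄ = [193629/46217 189936/46217 93522/46217; 189936/46217 593078/138651 91734/46217; 93522/46217 91734/46217 53727/46217]
step 1: x̄ = F·x = [-46480/46217, 155916/46217, 60296/46217]
step 1: P̄ = F·P·Fᵀ + Q = [3172267/46217 -2670612/46217 -805350/46217; -2670612/46217 7679969/138651 2006998/138651; -805350/46217 2006998/138651 1240985/138651]
step 1: y = z − H·x̄ = [508119/46217, 578767/46217]
step 1: S = H·P̄·Hᵀ + R = [110253500/138651 128265851/138651; 128265851/138651 165296474/138651]
step 1: K = P̄·Hᵀ·S⁻¹ = [53686698/260879101 18688038/260879101; -88570865/1826153707 -318490209/1826153707; -481177644/1826153707 280899524/1826153707]
step 1: x' = x̄ + K·y = [561905584/260879101, 1198485822/1826153707, 609940832/1826153707]
step 1: P' = (I − K·H)·P̄ = [58481921/37268443 381935744/260879101 191562226/260879101; 381935744/260879101 2934560581/1826153707 1250555350/1826153707; 191562226/260879101 1250555350/1826153707 956246729/1826153707]
step 2: x̄ = F·x = [-13019898928/1826153707, 4226794140/1826153707, 6689588196/1826153707]
step 2: P̄ = F·P·Fᵀ + Q = [49359048475/1826153707 -38849423260/1826153707 -13384504862/1826153707; -38849423260/1826153707 42655741913/1826153707 10237941674/1826153707; -13384504862/1826153707 10237941674/1826153707 11838787069/1826153707]
step 2: y = z − H·x̄ = [45471922095/1826153707, 4402780715/260879101]
step 2: S = H·P̄·Hᵀ + R = [592698736428/1826153707 89970774877/260879101; 89970774877/260879101 124347602950/260879101]
step 2: K = P̄·Hᵀ·S⁻¹ = [93258532488666/457155798607979 31523225565542/457155798607979; -22813585003921/457155798607979 -80756197712449/457155798607979; -120866058041088/457155798607979 69697040437280/457155798607979]
step 2: x' = x̄ + K·y = [-1681307666836/1896912027419, -3621735733640/1896912027419, -658487703548/1896912027419]
step 2: P' = (I − K·H)·P̄ = [710206868027547/457155798607979 663249815731224/457155798607979 331952693917602/457155798607979; 663249815731224/457155798607979 729520360266541/457155798607979 309896428099914/457155798607979; 331952693917602/457155798607979 309896428099914/457155798607979 237437508888189/457155798607979]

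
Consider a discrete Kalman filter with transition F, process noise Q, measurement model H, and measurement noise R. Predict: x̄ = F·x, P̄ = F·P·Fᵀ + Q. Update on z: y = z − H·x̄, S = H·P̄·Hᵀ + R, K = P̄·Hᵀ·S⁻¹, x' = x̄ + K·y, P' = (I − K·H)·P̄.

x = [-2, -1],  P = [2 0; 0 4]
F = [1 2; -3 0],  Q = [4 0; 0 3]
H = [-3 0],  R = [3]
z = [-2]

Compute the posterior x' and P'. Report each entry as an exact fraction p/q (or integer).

x̄ = F·x = [-4, 6]
P̄ = F·P·Fᵀ + Q = [22 -6; -6 21]
y = z − H·x̄ = [-14]
S = H·P̄·Hᵀ + R = [201]
K = P̄·Hᵀ·S⁻¹ = [-22/67; 6/67]
x' = x̄ + K·y = [40/67, 318/67]
P' = (I − K·H)·P̄ = [22/67 -6/67; -6/67 1299/67]

x' = [40/67, 318/67]
P' = [22/67 -6/67; -6/67 1299/67]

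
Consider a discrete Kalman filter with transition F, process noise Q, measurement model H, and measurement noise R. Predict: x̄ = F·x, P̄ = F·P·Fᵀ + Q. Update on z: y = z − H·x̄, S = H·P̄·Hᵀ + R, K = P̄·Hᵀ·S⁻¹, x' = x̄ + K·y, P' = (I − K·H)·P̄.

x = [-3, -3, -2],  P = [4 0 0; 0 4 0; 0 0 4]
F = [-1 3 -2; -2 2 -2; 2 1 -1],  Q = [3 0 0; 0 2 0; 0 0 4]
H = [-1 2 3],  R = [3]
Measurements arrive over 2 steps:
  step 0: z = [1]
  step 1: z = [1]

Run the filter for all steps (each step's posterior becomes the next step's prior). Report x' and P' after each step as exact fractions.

step 0: x̄ = F·x = [-2, 4, -7]
step 0: P̄ = F·P·Fᵀ + Q = [59 48 12; 48 50 0; 12 0 28]
step 0: y = z − H·x̄ = [12]
step 0: S = H·P̄·Hᵀ + R = [250]
step 0: K = P̄·Hᵀ·S⁻¹ = [73/250; 26/125; 36/125]
step 0: x' = x̄ + K·y = [188/125, 812/125, -443/125]
step 0: P' = (I − K·H)·P̄ = [9421/250 4102/125 -1128/125; 4102/125 4898/125 -1872/125; -1128/125 -1872/125 908/125]
step 1: x̄ = F·x = [3134/125, 2134/125, 1631/125]
step 1: P̄ = F·P·Fᵀ + Q = [92279/250 21577/125 40343/125; 21577/125 15452/125 10718/125; 40343/125 10718/125 49812/125]
step 1: y = z − H·x̄ = [-5902/125]
step 1: S = H·P̄·Hᵀ + R = [713761/250]
step 1: K = P̄·Hᵀ·S⁻¹ = [236087/713761; 82962/713761; 261058/713761]
step 1: x' = x̄ + K·y = [6748332/713761, 8268194/713761, -3012961/713761]
step 1: P' = (I − K·H)·P̄ = [40512319/713761 44861570/713761 -16167520/713761; 44861570/713761 60701506/713761 -25430852/713761; -16167520/713761 -25430852/713761 11825786/713761]

step 0: x' = [188/125, 812/125, -443/125], P' = [9421/250 4102/125 -1128/125; 4102/125 4898/125 -1872/125; -1128/125 -1872/125 908/125]
step 1: x' = [6748332/713761, 8268194/713761, -3012961/713761], P' = [40512319/713761 44861570/713761 -16167520/713761; 44861570/713761 60701506/713761 -25430852/713761; -16167520/713761 -25430852/713761 11825786/713761]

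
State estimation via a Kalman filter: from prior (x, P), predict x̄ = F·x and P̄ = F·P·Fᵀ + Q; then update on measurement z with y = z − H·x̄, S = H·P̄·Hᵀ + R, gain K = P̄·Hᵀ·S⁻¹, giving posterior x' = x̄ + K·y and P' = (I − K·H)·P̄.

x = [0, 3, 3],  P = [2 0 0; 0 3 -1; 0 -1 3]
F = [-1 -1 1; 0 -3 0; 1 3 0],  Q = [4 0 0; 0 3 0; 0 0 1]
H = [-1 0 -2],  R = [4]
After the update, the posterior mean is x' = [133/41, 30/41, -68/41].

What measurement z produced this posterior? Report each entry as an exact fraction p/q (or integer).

x̄ = F·x = [0, -9, 9]
P̄ = F·P·Fᵀ + Q = [14 12 -14; 12 30 -27; -14 -27 30]
S = H·P̄·Hᵀ + R = [82]
K = P̄·Hᵀ·S⁻¹ = [7/41; 21/41; -23/41]
x' − x̄ = [133/41, 399/41, -437/41] = K·y
y = (KᵀK)⁻¹·Kᵀ·(x' − x̄) = [19]
z = y + H·x̄ = [19] + [-18] = [1]

z = [1]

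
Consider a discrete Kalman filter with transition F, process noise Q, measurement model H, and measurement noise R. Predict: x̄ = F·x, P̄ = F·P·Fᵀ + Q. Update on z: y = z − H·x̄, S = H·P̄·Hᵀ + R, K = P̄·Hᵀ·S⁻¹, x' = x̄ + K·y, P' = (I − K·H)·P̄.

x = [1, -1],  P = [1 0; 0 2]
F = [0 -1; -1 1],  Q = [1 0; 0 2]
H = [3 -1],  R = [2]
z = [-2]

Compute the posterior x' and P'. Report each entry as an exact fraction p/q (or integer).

x̄ = F·x = [1, -2]
P̄ = F·P·Fᵀ + Q = [3 -2; -2 5]
y = z − H·x̄ = [-7]
S = H·P̄·Hᵀ + R = [46]
K = P̄·Hᵀ·S⁻¹ = [11/46; -11/46]
x' = x̄ + K·y = [-31/46, -15/46]
P' = (I − K·H)·P̄ = [17/46 29/46; 29/46 109/46]

x' = [-31/46, -15/46]
P' = [17/46 29/46; 29/46 109/46]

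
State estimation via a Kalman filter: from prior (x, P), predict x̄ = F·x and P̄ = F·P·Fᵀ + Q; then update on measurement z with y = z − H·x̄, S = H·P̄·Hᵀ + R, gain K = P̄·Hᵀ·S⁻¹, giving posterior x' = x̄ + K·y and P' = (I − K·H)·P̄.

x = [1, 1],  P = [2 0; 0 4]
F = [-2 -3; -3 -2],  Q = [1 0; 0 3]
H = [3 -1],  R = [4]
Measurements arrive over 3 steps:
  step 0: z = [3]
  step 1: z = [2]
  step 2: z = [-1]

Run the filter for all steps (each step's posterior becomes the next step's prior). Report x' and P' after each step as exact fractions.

step 0: x̄ = F·x = [-5, -5]
step 0: P̄ = F·P·Fᵀ + Q = [45 36; 36 37]
step 0: y = z − H·x̄ = [13]
step 0: S = H·P̄·Hᵀ + R = [230]
step 0: K = P̄·Hᵀ·S⁻¹ = [99/230; 71/230]
step 0: x' = x̄ + K·y = [137/230, -227/230]
step 0: P' = (I − K·H)·P̄ = [549/230 1251/230; 1251/230 3469/230]
step 1: x̄ = F·x = [407/230, 43/230]
step 1: P̄ = F·P·Fᵀ + Q = [48659/230 40371/230; 40371/230 34519/230]
step 1: y = z − H·x̄ = [-359/115]
step 1: S = H·P̄·Hᵀ + R = [115572/115]
step 1: K = P̄·Hᵀ·S⁻¹ = [17601/38524; 43297/115572]
step 1: x' = x̄ + K·y = [13225/38524, -113555/115572]
step 1: P' = (I − K·H)·P̄ = [68557/38524 135267/38524; 135267/38524 1044215/115572]
step 2: x̄ = F·x = [87105/38524, 108085/115572]
step 2: P̄ = F·P·Fᵀ + Q = [5068601/38524 4258243/38524; 4258243/38524 11244227/115572]
step 2: y = z − H·x̄ = [-197858/28893]
step 2: S = H·P̄·Hᵀ + R = [17977592/28893]
step 2: K = P̄·Hᵀ·S⁻¹ = [4105335/8988796; 3384995/8988796]
step 2: x' = x̄ + K·y = [-7788965/8988796, -14773815/8988796]
step 2: P' = (I − K·H)·P̄ = [16021679/8988796 31643697/8988796; 31643697/8988796 81391111/8988796]

step 0: x' = [137/230, -227/230], P' = [549/230 1251/230; 1251/230 3469/230]
step 1: x' = [13225/38524, -113555/115572], P' = [68557/38524 135267/38524; 135267/38524 1044215/115572]
step 2: x' = [-7788965/8988796, -14773815/8988796], P' = [16021679/8988796 31643697/8988796; 31643697/8988796 81391111/8988796]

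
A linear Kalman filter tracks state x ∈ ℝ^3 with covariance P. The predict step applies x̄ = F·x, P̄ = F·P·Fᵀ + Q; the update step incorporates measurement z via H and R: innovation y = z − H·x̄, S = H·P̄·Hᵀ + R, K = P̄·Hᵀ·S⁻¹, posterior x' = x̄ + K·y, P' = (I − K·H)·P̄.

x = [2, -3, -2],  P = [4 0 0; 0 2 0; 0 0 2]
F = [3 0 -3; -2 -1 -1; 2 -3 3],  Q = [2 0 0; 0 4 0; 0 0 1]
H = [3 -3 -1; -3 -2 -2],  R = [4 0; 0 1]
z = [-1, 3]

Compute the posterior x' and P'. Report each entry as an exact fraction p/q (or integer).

x̄ = F·x = [12, 1, 7]
P̄ = F·P·Fᵀ + Q = [56 -18 6; -18 24 -16; 6 -16 53]
y = z − H·x̄ = [-27, 55]
S = H·P̄·Hᵀ + R = [969 -454; -454 541]
K = P̄·Hᵀ·S⁻¹ = [51480/318113 -41472/318113; -42258/318113 -13118/318113; -34735/318113 -83246/318113]
x' = x̄ + K·y = [146436/318113, 737589/318113, -1413894/318113]
P' = (I − K·H)·P̄ = [722680/318113 1512702/318113 -2575986/318113; 1512702/318113 3484816/318113 -5747310/318113; -2575986/318113 -5747310/318113 9652912/318113]

x' = [146436/318113, 737589/318113, -1413894/318113]
P' = [722680/318113 1512702/318113 -2575986/318113; 1512702/318113 3484816/318113 -5747310/318113; -2575986/318113 -5747310/318113 9652912/318113]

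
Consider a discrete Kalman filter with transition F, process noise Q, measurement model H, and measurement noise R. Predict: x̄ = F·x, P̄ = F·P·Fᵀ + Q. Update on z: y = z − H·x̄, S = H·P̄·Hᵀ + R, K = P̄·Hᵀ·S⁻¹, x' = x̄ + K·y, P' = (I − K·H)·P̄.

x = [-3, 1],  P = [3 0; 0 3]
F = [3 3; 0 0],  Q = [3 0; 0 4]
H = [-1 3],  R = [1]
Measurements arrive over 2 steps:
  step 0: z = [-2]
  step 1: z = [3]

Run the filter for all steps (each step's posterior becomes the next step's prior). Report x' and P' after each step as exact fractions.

step 0: x̄ = F·x = [-6, 0]
step 0: P̄ = F·P·Fᵀ + Q = [57 0; 0 4]
step 0: y = z − H·x̄ = [-8]
step 0: S = H·P̄·Hᵀ + R = [94]
step 0: K = P̄·Hᵀ·S⁻¹ = [-57/94; 6/47]
step 0: x' = x̄ + K·y = [-54/47, -48/47]
step 0: P' = (I − K·H)·P̄ = [2109/94 342/47; 342/47 116/47]
step 1: x̄ = F·x = [-306/47, 0]
step 1: P̄ = F·P·Fᵀ + Q = [33663/94 0; 0 4]
step 1: y = z − H·x̄ = [-165/47]
step 1: S = H·P̄·Hᵀ + R = [37141/94]
step 1: K = P̄·Hᵀ·S⁻¹ = [-33663/37141; 1128/37141]
step 1: x' = x̄ + K·y = [-123633/37141, -3960/37141]
step 1: P' = (I − K·H)·P̄ = [1245531/37141 403956/37141; 403956/37141 135028/37141]

step 0: x' = [-54/47, -48/47], P' = [2109/94 342/47; 342/47 116/47]
step 1: x' = [-123633/37141, -3960/37141], P' = [1245531/37141 403956/37141; 403956/37141 135028/37141]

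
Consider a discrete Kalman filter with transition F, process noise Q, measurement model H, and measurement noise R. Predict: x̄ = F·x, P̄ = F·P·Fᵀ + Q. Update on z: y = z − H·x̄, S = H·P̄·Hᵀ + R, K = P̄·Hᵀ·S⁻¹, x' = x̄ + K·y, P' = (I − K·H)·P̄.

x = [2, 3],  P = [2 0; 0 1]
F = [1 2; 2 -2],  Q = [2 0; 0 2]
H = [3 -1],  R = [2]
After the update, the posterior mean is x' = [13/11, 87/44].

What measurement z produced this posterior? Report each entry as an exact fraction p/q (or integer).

x̄ = F·x = [8, -2]
P̄ = F·P·Fᵀ + Q = [8 0; 0 14]
S = H·P̄·Hᵀ + R = [88]
K = P̄·Hᵀ·S⁻¹ = [3/11; -7/44]
x' − x̄ = [-75/11, 175/44] = K·y
y = (KᵀK)⁻¹·Kᵀ·(x' − x̄) = [-25]
z = y + H·x̄ = [-25] + [26] = [1]

z = [1]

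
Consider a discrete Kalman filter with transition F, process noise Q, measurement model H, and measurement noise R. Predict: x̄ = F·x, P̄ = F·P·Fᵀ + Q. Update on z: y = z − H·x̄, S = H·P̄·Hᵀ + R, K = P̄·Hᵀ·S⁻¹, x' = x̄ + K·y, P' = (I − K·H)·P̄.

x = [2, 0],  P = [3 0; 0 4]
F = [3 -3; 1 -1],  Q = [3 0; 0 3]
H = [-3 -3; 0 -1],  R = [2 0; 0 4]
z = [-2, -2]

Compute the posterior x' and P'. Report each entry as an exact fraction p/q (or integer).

x̄ = F·x = [6, 2]
P̄ = F·P·Fᵀ + Q = [66 21; 21 10]
y = z − H·x̄ = [22, 0]
S = H·P̄·Hᵀ + R = [1064 93; 93 14]
K = P̄·Hᵀ·S⁻¹ = [-1701/6247 1929/6247; -372/6247 -1991/6247]
x' = x̄ + K·y = [60/6247, 4310/6247]
P' = (I − K·H)·P̄ = [8850/6247 -7716/6247; -7716/6247 7964/6247]

x' = [60/6247, 4310/6247]
P' = [8850/6247 -7716/6247; -7716/6247 7964/6247]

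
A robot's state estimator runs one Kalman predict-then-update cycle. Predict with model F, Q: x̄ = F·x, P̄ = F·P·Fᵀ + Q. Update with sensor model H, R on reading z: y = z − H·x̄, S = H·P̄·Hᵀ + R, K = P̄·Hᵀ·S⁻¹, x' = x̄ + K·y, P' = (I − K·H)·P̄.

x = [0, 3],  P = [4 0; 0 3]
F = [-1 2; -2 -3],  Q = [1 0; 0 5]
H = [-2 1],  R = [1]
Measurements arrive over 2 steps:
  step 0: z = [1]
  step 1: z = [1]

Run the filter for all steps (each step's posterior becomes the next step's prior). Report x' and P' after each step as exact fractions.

step 0: x' = [-26/157, 83/157], P' = [733/157 1422/157; 1422/157 2912/157]
step 1: x' = [5016/24043, 33952/24043], P' = [20398/24043 35608/24043; 35608/24043 509141/144258]

step 0: x̄ = F·x = [6, -9]
step 0: P̄ = F·P·Fᵀ + Q = [17 -10; -10 48]
step 0: y = z − H·x̄ = [22]
step 0: S = H·P̄·Hᵀ + R = [157]
step 0: K = P̄·Hᵀ·S⁻¹ = [-44/157; 68/157]
step 0: x' = x̄ + K·y = [-26/157, 83/157]
step 0: P' = (I − K·H)·P̄ = [733/157 1422/157; 1422/157 2912/157]
step 1: x̄ = F·x = [192/157, -197/157]
step 1: P̄ = F·P·Fᵀ + Q = [6850/157 -17428/157; -17428/157 46989/157]
step 1: y = z − H·x̄ = [738/157]
step 1: S = H·P̄·Hᵀ + R = [144258/157]
step 1: K = P̄·Hᵀ·S⁻¹ = [-5188/24043; 81845/144258]
step 1: x' = x̄ + K·y = [5016/24043, 33952/24043]
step 1: P' = (I − K·H)·P̄ = [20398/24043 35608/24043; 35608/24043 509141/144258]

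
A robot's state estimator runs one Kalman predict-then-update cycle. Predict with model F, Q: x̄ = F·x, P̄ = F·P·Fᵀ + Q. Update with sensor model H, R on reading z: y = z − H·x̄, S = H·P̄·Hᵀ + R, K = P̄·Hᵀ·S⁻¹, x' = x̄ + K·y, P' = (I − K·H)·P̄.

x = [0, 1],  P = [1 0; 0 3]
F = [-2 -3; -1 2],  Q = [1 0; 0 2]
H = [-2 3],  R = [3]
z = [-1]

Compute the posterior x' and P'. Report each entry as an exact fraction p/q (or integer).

x̄ = F·x = [-3, 2]
P̄ = F·P·Fᵀ + Q = [32 -16; -16 15]
y = z − H·x̄ = [-13]
S = H·P̄·Hᵀ + R = [458]
K = P̄·Hᵀ·S⁻¹ = [-56/229; 77/458]
x' = x̄ + K·y = [41/229, -85/458]
P' = (I − K·H)·P̄ = [1056/229 648/229; 648/229 941/458]

x' = [41/229, -85/458]
P' = [1056/229 648/229; 648/229 941/458]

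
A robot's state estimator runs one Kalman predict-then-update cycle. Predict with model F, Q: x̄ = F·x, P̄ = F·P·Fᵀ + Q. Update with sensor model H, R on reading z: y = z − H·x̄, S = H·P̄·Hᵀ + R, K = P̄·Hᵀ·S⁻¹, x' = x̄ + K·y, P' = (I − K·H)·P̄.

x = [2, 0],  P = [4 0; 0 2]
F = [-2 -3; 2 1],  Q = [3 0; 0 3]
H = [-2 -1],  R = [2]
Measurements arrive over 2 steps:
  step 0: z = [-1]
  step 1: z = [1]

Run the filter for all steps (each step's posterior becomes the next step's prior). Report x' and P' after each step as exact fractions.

step 0: x̄ = F·x = [-4, 4]
step 0: P̄ = F·P·Fᵀ + Q = [37 -22; -22 21]
step 0: y = z − H·x̄ = [-5]
step 0: S = H·P̄·Hᵀ + R = [83]
step 0: K = P̄·Hᵀ·S⁻¹ = [-52/83; 23/83]
step 0: x' = x̄ + K·y = [-72/83, 217/83]
step 0: P' = (I − K·H)·P̄ = [367/83 -630/83; -630/83 1214/83]
step 1: x̄ = F·x = [-507/83, 73/83]
step 1: P̄ = F·P·Fᵀ + Q = [5083/83 -70/83; -70/83 411/83]
step 1: y = z − H·x̄ = [-858/83]
step 1: S = H·P̄·Hᵀ + R = [20629/83]
step 1: K = P̄·Hᵀ·S⁻¹ = [-10096/20629; -271/20629]
step 1: x' = x̄ + K·y = [-21645/20629, 20945/20629]
step 1: P' = (I − K·H)·P̄ = [35277/20629 -50362/20629; -50362/20629 101266/20629]

step 0: x' = [-72/83, 217/83], P' = [367/83 -630/83; -630/83 1214/83]
step 1: x' = [-21645/20629, 20945/20629], P' = [35277/20629 -50362/20629; -50362/20629 101266/20629]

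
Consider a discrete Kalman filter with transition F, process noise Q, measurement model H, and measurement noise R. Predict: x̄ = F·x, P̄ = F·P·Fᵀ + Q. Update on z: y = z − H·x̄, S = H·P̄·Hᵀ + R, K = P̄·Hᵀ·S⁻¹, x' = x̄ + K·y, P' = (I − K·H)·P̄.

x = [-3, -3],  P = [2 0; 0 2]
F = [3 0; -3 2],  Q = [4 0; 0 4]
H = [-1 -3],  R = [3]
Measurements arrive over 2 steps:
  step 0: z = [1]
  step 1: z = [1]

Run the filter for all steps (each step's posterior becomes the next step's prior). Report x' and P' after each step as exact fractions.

step 0: x' = [-1651/187, 489/187], P' = [3090/187 -1062/187; -1062/187 426/187]
step 1: x' = [-436591/211081, 88197/211081], P' = [2961642/211081 -1061202/211081; -1061202/211081 448570/211081]

step 0: x̄ = F·x = [-9, 3]
step 0: P̄ = F·P·Fᵀ + Q = [22 -18; -18 30]
step 0: y = z − H·x̄ = [1]
step 0: S = H·P̄·Hᵀ + R = [187]
step 0: K = P̄·Hᵀ·S⁻¹ = [32/187; -72/187]
step 0: x' = x̄ + K·y = [-1651/187, 489/187]
step 0: P' = (I − K·H)·P̄ = [3090/187 -1062/187; -1062/187 426/187]
step 1: x̄ = F·x = [-4953/187, 5931/187]
step 1: P̄ = F·P·Fᵀ + Q = [28558/187 -34182/187; -34182/187 43006/187]
step 1: y = z − H·x̄ = [13027/187]
step 1: S = H·P̄·Hᵀ + R = [211081/187]
step 1: K = P̄·Hᵀ·S⁻¹ = [73988/211081; -94836/211081]
step 1: x' = x̄ + K·y = [-436591/211081, 88197/211081]
step 1: P' = (I − K·H)·P̄ = [2961642/211081 -1061202/211081; -1061202/211081 448570/211081]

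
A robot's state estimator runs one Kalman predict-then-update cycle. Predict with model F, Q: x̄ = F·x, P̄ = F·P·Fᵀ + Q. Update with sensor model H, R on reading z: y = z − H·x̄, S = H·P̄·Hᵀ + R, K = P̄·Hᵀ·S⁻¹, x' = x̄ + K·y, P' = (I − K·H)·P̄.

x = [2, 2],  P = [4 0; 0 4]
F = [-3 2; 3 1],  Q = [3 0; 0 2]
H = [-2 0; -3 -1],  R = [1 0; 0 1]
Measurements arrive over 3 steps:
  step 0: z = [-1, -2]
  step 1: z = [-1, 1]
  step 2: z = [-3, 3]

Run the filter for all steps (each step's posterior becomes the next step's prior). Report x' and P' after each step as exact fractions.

step 0: x̄ = F·x = [-2, 8]
step 0: P̄ = F·P·Fᵀ + Q = [55 -28; -28 42]
step 0: y = z − H·x̄ = [-5, 0]
step 0: S = H·P̄·Hᵀ + R = [221 274; 274 370]
step 0: K = P̄·Hᵀ·S⁻¹ = [-1581/3347 -137/6694; 4606/3347 -3031/3347]
step 0: x' = x̄ + K·y = [1211/3347, 3746/3347]
step 0: P' = (I − K·H)·P̄ = [1581/6694 -2303/3347; -2303/3347 9940/3347]
step 1: x̄ = F·x = [3859/3347, 7379/3347]
step 1: P̄ = F·P·Fᵀ + Q = [169103/6694 11713/6694; 11713/6694 19861/6694]
step 1: y = z − H·x̄ = [4371/3347, 22303/3347]
step 1: S = H·P̄·Hᵀ + R = [341553/3347 519022/3347; 519022/3347 809380/3347]
step 1: K = P̄·Hᵀ·S⁻¹ = [-1149/3728 -917/7456; 1265/1864 -494981/1055024]
step 1: x' = x̄ + K·y = [-515/7456, -37331/1055024]
step 1: P' = (I − K·H)·P̄ = [1149/7456 -1265/3728; -1265/3728 784483/527512]
step 2: x̄ = F·x = [287911/2110048, -511897/2110048]
step 2: P̄ = F·P·Fᵀ + Q = [30400255/2110048 1201391/2110048; 1201391/2110048 5988591/2110048]
step 2: y = z − H·x̄ = [-2877161/1055024, 1670495/527512]
step 2: S = H·P̄·Hᵀ + R = [30927767/527512 23100539/263756; 23100539/263756 9028415/65939]
step 2: K = P̄·Hᵀ·S⁻¹ = [-1917291/6222262 -4200098/34222441; 46470211/68444882 -175988083/376446851]
step 2: x' = x̄ + K·y = [80506131/136889764, -5382580739/1505787404]
step 2: P' = (I − K·H)·P̄ = [1917291/12444524 -46470211/136889764; -46470211/136889764 2237469295/1505787404]

step 0: x' = [1211/3347, 3746/3347], P' = [1581/6694 -2303/3347; -2303/3347 9940/3347]
step 1: x' = [-515/7456, -37331/1055024], P' = [1149/7456 -1265/3728; -1265/3728 784483/527512]
step 2: x' = [80506131/136889764, -5382580739/1505787404], P' = [1917291/12444524 -46470211/136889764; -46470211/136889764 2237469295/1505787404]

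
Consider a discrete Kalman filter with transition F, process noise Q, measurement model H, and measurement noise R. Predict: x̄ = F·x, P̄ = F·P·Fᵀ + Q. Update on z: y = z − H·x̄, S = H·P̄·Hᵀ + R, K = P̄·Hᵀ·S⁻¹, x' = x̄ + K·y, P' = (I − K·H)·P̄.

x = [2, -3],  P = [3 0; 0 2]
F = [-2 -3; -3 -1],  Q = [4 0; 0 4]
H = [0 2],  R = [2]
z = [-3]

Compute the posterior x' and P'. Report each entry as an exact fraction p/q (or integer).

x' = [407/67, -102/67]
P' = [1126/67 24/67; 24/67 33/67]

x̄ = F·x = [5, -3]
P̄ = F·P·Fᵀ + Q = [34 24; 24 33]
y = z − H·x̄ = [3]
S = H·P̄·Hᵀ + R = [134]
K = P̄·Hᵀ·S⁻¹ = [24/67; 33/67]
x' = x̄ + K·y = [407/67, -102/67]
P' = (I − K·H)·P̄ = [1126/67 24/67; 24/67 33/67]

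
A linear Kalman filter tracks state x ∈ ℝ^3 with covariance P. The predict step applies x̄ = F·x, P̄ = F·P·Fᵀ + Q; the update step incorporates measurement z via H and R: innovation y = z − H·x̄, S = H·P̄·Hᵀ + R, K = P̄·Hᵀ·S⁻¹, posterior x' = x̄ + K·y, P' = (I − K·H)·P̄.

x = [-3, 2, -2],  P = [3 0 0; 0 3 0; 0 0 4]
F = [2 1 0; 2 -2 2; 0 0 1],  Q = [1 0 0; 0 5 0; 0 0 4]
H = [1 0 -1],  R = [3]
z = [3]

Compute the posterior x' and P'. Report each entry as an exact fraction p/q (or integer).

x̄ = F·x = [-4, -14, -2]
P̄ = F·P·Fᵀ + Q = [16 6 0; 6 45 8; 0 8 8]
y = z − H·x̄ = [5]
S = H·P̄·Hᵀ + R = [27]
K = P̄·Hᵀ·S⁻¹ = [16/27; -2/27; -8/27]
x' = x̄ + K·y = [-28/27, -388/27, -94/27]
P' = (I − K·H)·P̄ = [176/27 194/27 128/27; 194/27 1211/27 200/27; 128/27 200/27 152/27]

x' = [-28/27, -388/27, -94/27]
P' = [176/27 194/27 128/27; 194/27 1211/27 200/27; 128/27 200/27 152/27]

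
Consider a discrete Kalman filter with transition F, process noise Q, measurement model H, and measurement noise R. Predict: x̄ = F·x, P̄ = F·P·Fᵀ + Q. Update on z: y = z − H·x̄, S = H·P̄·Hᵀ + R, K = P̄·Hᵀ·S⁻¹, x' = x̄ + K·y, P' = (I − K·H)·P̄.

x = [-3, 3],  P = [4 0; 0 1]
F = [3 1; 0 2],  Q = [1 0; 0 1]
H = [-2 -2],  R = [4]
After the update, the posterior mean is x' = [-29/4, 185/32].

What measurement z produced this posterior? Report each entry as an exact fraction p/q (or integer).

x̄ = F·x = [-6, 6]
P̄ = F·P·Fᵀ + Q = [38 2; 2 5]
S = H·P̄·Hᵀ + R = [192]
K = P̄·Hᵀ·S⁻¹ = [-5/12; -7/96]
x' − x̄ = [-5/4, -7/32] = K·y
y = (KᵀK)⁻¹·Kᵀ·(x' − x̄) = [3]
z = y + H·x̄ = [3] + [0] = [3]

z = [3]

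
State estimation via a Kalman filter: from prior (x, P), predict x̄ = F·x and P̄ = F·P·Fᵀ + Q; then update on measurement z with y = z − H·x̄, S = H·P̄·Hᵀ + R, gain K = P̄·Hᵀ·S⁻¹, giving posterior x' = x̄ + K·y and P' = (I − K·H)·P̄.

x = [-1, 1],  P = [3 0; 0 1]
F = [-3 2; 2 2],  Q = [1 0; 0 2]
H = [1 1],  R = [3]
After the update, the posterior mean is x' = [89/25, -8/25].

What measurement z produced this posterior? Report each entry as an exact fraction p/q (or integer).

z = [3]

x̄ = F·x = [5, 0]
P̄ = F·P·Fᵀ + Q = [32 -14; -14 18]
S = H·P̄·Hᵀ + R = [25]
K = P̄·Hᵀ·S⁻¹ = [18/25; 4/25]
x' − x̄ = [-36/25, -8/25] = K·y
y = (KᵀK)⁻¹·Kᵀ·(x' − x̄) = [-2]
z = y + H·x̄ = [-2] + [5] = [3]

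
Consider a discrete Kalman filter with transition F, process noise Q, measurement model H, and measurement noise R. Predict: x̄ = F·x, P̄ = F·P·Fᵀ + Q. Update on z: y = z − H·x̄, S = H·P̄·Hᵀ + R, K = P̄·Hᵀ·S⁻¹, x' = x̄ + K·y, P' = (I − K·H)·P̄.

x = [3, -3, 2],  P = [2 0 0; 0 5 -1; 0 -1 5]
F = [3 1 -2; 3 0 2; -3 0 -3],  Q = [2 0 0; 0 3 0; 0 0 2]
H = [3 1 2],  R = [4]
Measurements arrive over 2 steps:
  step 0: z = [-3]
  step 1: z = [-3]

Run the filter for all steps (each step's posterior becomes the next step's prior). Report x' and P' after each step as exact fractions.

step 0: x' = [1402/355, 4347/355, -4817/355], P' = [4861/710 8751/710 -11321/710; 8751/710 24621/710 -25571/710; -11321/710 -25571/710 30021/710]
step 1: x' = [-15160813/6629931, -2819092/736659, 25764989/6629931], P' = [14837722/6629931 1411330/736659 -25043720/6629931; 1411330/736659 938158/81851 -6423524/736659; -25043720/6629931 -6423524/736659 68134438/6629931]

step 0: x̄ = F·x = [2, 13, -15]
step 0: P̄ = F·P·Fᵀ + Q = [49 -4 15; -4 41 -48; 15 -48 65]
step 0: y = z − H·x̄ = [8]
step 0: S = H·P̄·Hᵀ + R = [710]
step 0: K = P̄·Hᵀ·S⁻¹ = [173/710; -67/710; 127/710]
step 0: x' = x̄ + K·y = [1402/355, 4347/355, -4817/355]
step 0: P' = (I − K·H)·P̄ = [4861/710 8751/710 -11321/710; 8751/710 24621/710 -25571/710; -11321/710 -25571/710 30021/710]
step 1: x̄ = F·x = [18187/355, -5428/355, 2049/71]
step 1: P̄ = F·P·Fᵀ + Q = [240258/355 -50612/355 22080/71; -50612/355 30111/710 -5406/71; 22080/71 -5406/71 11158/71]
step 1: y = z − H·x̄ = [-70688/355]
step 1: S = H·P̄·Hᵀ + R = [6629931/710]
step 1: K = P̄·Hᵀ·S⁻¹ = [1781924/6629931; -42409/736659; 831500/6629931]
step 1: x' = x̄ + K·y = [-15160813/6629931, -2819092/736659, 25764989/6629931]
step 1: P' = (I − K·H)·P̄ = [14837722/6629931 1411330/736659 -25043720/6629931; 1411330/736659 938158/81851 -6423524/736659; -25043720/6629931 -6423524/736659 68134438/6629931]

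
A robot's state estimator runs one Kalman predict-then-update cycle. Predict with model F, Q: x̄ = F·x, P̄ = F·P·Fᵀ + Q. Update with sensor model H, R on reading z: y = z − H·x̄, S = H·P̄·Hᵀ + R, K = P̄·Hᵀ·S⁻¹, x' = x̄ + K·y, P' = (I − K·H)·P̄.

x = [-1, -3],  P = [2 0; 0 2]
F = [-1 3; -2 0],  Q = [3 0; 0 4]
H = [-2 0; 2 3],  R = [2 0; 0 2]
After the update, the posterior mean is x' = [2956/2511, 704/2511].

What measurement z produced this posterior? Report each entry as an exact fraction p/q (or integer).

x̄ = F·x = [-8, 2]
P̄ = F·P·Fᵀ + Q = [23 4; 4 12]
S = H·P̄·Hᵀ + R = [94 -116; -116 250]
K = P̄·Hᵀ·S⁻¹ = [-1193/2511 29/2511; 776/2511 802/2511]
x' − x̄ = [23044/2511, -4318/2511] = K·y
y = (KᵀK)⁻¹·Kᵀ·(x' − x̄) = [-19, 13]
z = y + H·x̄ = [-19, 13] + [16, -10] = [-3, 3]

z = [-3, 3]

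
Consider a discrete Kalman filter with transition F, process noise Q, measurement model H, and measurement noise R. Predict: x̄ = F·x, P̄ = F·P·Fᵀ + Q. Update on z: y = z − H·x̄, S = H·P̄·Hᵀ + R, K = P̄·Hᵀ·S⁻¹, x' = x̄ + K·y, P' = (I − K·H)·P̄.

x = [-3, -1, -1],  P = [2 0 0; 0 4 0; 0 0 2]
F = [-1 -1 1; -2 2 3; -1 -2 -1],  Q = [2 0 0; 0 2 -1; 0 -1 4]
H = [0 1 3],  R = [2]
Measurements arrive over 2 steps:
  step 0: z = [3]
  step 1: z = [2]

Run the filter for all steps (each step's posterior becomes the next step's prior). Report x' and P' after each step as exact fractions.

step 0: x̄ = F·x = [3, 1, 6]
step 0: P̄ = F·P·Fᵀ + Q = [10 2 8; 2 44 -19; 8 -19 24]
step 0: y = z − H·x̄ = [-16]
step 0: S = H·P̄·Hᵀ + R = [148]
step 0: K = P̄·Hᵀ·S⁻¹ = [13/74; -13/148; 53/148]
step 0: x' = x̄ + K·y = [7/37, 89/37, 10/37]
step 0: P' = (I − K·H)·P̄ = [201/37 317/74 -97/74; 317/74 6343/148 -2123/148; -97/74 -2123/148 743/148]
step 1: x̄ = F·x = [-86/37, 194/37, -195/37]
step 1: P̄ = F·P·Fᵀ + Q = [3522/37 -1439/37 4193/37; -1439/37 7351/148 -7695/148; 4193/37 -7695/148 21167/148]
step 1: y = z − H·x̄ = [465/37]
step 1: S = H·P̄·Hᵀ + R = [37995/37]
step 1: K = P̄·Hᵀ·S⁻¹ = [2228/7599; -7867/75990; 9301/25330]
step 1: x' = x̄ + K·y = [3446/2533, 19971/5066, -3321/5066]
step 1: P' = (I − K·H)·P̄ = [52534/7599 -58679/7599 7015/2533; -58679/7599 1468997/37995 -164096/12665; 7015/2533 -164096/12665 57799/12665]

step 0: x' = [7/37, 89/37, 10/37], P' = [201/37 317/74 -97/74; 317/74 6343/148 -2123/148; -97/74 -2123/148 743/148]
step 1: x' = [3446/2533, 19971/5066, -3321/5066], P' = [52534/7599 -58679/7599 7015/2533; -58679/7599 1468997/37995 -164096/12665; 7015/2533 -164096/12665 57799/12665]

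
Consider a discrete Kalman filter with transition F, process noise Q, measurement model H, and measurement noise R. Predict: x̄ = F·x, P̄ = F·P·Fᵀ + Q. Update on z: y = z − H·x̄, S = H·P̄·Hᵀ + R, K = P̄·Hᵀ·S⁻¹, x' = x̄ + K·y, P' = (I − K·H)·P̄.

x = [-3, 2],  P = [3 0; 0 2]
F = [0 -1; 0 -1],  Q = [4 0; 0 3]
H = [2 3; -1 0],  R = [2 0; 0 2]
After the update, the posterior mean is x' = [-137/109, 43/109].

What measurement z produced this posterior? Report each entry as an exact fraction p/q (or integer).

x̄ = F·x = [-2, -2]
P̄ = F·P·Fᵀ + Q = [6 2; 2 5]
S = H·P̄·Hᵀ + R = [95 -18; -18 8]
K = P̄·Hᵀ·S⁻¹ = [9/109 -123/218; 29/109 38/109]
x' − x̄ = [81/109, 261/109] = K·y
y = (KᵀK)⁻¹·Kᵀ·(x' − x̄) = [9, 0]
z = y + H·x̄ = [9, 0] + [-10, 2] = [-1, 2]

z = [-1, 2]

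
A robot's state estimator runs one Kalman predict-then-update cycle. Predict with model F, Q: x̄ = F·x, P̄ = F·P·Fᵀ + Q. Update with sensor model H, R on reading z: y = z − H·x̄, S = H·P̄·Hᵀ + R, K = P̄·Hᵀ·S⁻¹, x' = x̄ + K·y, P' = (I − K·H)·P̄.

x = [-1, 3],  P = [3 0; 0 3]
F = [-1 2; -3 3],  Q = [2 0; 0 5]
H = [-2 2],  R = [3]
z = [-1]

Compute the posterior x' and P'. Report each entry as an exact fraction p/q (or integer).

x' = [417/91, 388/91]
P' = [1147/91 1177/91; 1177/91 1273/91]

x̄ = F·x = [7, 12]
P̄ = F·P·Fᵀ + Q = [17 27; 27 59]
y = z − H·x̄ = [-11]
S = H·P̄·Hᵀ + R = [91]
K = P̄·Hᵀ·S⁻¹ = [20/91; 64/91]
x' = x̄ + K·y = [417/91, 388/91]
P' = (I − K·H)·P̄ = [1147/91 1177/91; 1177/91 1273/91]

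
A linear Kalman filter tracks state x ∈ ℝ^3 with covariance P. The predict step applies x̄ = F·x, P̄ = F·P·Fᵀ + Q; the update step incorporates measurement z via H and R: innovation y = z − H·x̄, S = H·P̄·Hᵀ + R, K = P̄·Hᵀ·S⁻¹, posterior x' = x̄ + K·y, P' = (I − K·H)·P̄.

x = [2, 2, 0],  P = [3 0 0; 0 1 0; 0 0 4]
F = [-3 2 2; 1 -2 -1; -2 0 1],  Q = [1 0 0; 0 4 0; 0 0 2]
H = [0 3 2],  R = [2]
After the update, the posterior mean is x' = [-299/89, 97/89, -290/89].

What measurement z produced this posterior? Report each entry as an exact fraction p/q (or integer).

x̄ = F·x = [-2, -2, -4]
P̄ = F·P·Fᵀ + Q = [48 -21 26; -21 15 -10; 26 -10 18]
S = H·P̄·Hᵀ + R = [89]
K = P̄·Hᵀ·S⁻¹ = [-11/89; 25/89; 6/89]
x' − x̄ = [-121/89, 275/89, 66/89] = K·y
y = (KᵀK)⁻¹·Kᵀ·(x' − x̄) = [11]
z = y + H·x̄ = [11] + [-14] = [-3]

z = [-3]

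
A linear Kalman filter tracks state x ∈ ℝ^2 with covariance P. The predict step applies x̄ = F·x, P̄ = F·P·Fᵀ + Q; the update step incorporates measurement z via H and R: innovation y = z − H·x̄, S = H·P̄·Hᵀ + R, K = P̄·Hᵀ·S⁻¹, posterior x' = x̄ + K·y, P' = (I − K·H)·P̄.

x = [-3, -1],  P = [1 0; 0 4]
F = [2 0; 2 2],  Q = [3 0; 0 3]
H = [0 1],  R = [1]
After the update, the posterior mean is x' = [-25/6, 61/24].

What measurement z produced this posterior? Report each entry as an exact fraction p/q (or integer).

x̄ = F·x = [-6, -8]
P̄ = F·P·Fᵀ + Q = [7 4; 4 23]
S = H·P̄·Hᵀ + R = [24]
K = P̄·Hᵀ·S⁻¹ = [1/6; 23/24]
x' − x̄ = [11/6, 253/24] = K·y
y = (KᵀK)⁻¹·Kᵀ·(x' − x̄) = [11]
z = y + H·x̄ = [11] + [-8] = [3]

z = [3]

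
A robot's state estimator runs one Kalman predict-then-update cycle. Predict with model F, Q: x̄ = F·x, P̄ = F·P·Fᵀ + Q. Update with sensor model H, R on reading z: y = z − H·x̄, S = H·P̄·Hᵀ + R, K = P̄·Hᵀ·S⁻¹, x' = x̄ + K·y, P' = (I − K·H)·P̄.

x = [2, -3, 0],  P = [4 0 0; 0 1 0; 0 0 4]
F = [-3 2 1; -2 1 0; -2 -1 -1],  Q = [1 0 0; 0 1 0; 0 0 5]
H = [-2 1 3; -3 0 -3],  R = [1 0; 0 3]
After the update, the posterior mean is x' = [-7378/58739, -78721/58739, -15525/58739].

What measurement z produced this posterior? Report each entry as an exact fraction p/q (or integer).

x̄ = F·x = [-12, -7, -1]
P̄ = F·P·Fᵀ + Q = [45 26 18; 26 18 15; 18 15 26]
S = H·P̄·Hᵀ + R = [203 -141; -141 966]
K = P̄·Hᵀ·S⁻¹ = [-12103/58739 -13259/58739; -2239/58739 -7806/58739; 12150/58739 -6253/58739]
x' − x̄ = [697490/58739, 332452/58739, 43214/58739] = K·y
y = (KᵀK)⁻¹·Kᵀ·(x' − x̄) = [-16, -38]
z = y + H·x̄ = [-16, -38] + [14, 39] = [-2, 1]

z = [-2, 1]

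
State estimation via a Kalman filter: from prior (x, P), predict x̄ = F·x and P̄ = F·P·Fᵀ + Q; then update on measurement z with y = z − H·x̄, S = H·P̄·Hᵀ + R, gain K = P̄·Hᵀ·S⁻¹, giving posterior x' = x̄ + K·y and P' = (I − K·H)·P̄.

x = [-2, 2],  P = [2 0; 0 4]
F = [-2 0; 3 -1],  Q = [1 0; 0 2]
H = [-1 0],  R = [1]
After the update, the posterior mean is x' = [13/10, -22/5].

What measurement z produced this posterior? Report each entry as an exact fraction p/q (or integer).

x̄ = F·x = [4, -8]
P̄ = F·P·Fᵀ + Q = [9 -12; -12 24]
S = H·P̄·Hᵀ + R = [10]
K = P̄·Hᵀ·S⁻¹ = [-9/10; 6/5]
x' − x̄ = [-27/10, 18/5] = K·y
y = (KᵀK)⁻¹·Kᵀ·(x' − x̄) = [3]
z = y + H·x̄ = [3] + [-4] = [-1]

z = [-1]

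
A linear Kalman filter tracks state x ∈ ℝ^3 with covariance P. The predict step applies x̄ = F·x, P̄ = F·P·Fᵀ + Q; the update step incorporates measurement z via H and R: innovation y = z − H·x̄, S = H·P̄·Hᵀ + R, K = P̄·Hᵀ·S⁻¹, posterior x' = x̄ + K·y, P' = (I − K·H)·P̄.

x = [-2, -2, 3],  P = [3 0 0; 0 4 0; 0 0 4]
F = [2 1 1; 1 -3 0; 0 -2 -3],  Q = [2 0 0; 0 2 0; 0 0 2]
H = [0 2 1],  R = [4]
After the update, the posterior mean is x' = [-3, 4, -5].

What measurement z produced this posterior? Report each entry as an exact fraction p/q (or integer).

z = [3]

x̄ = F·x = [-3, 4, -5]
P̄ = F·P·Fᵀ + Q = [22 -6 -20; -6 41 24; -20 24 54]
S = H·P̄·Hᵀ + R = [318]
K = P̄·Hᵀ·S⁻¹ = [-16/159; 1/3; 17/53]
x' − x̄ = [0, 0, 0] = K·y
y = (KᵀK)⁻¹·Kᵀ·(x' − x̄) = [0]
z = y + H·x̄ = [0] + [3] = [3]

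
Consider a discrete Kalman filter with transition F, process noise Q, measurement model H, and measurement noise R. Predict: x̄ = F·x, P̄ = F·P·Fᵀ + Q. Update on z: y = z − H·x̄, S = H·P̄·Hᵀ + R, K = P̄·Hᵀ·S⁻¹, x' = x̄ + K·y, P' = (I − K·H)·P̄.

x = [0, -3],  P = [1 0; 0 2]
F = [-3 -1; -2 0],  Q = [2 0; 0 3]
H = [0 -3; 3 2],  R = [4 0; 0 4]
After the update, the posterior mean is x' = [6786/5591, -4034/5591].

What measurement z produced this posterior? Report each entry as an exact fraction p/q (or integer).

z = [2, 2]

x̄ = F·x = [3, 0]
P̄ = F·P·Fᵀ + Q = [13 6; 6 7]
S = H·P̄·Hᵀ + R = [67 -96; -96 221]
K = P̄·Hᵀ·S⁻¹ = [918/5591 1689/5591; -1569/5591 128/5591]
x' − x̄ = [-9987/5591, -4034/5591] = K·y
y = (KᵀK)⁻¹·Kᵀ·(x' − x̄) = [2, -7]
z = y + H·x̄ = [2, -7] + [0, 9] = [2, 2]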